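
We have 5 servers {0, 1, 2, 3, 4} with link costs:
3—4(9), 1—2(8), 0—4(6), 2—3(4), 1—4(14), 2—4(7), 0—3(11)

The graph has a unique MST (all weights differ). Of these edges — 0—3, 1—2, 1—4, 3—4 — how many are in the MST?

1

Kruskal's algorithm — process edges by increasing weight (ties by edge label):
2—3 (4): add — endpoints in different components.
0—4 (6): add — endpoints in different components.
2—4 (7): add — endpoints in different components.
1—2 (8): add — endpoints in different components.
MST edge set: {2—3, 0—4, 2—4, 1—2}.
Of the listed edges, {1—2} are in the MST → 1.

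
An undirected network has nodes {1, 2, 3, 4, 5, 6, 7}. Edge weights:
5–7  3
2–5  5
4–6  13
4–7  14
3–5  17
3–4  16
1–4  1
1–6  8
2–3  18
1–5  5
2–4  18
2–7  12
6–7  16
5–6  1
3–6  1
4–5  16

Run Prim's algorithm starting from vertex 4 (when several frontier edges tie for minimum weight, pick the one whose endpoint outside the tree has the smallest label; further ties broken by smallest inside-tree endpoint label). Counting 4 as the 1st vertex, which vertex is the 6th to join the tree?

7

Prim, starting at 4.
Step 1: cheapest edge leaving the tree is 1–4 (1); add 1.
Step 2: cheapest edge leaving the tree is 1–5 (5); add 5.
Step 3: cheapest edge leaving the tree is 5–6 (1); add 6.
Step 4: cheapest edge leaving the tree is 3–6 (1); add 3.
Step 5: cheapest edge leaving the tree is 5–7 (3); add 7.
Step 6: cheapest edge leaving the tree is 2–5 (5); add 2.
Vertex order: 4, 1, 5, 6, 3, 7, 2. The 6th vertex is 7.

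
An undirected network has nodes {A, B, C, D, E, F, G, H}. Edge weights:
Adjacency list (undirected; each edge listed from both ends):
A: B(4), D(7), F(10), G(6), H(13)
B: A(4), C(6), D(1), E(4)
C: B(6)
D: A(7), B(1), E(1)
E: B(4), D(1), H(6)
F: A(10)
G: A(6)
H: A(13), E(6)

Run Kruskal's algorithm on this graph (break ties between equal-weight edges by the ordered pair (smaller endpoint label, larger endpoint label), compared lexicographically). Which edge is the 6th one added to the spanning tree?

E-H

Kruskal: consider edges lightest-first.
B D (1): add — endpoints in different components.
D E (1): add — endpoints in different components.
A B (4): add — endpoints in different components.
B E (4): skip — B and E already connected.
A G (6): add — endpoints in different components.
B C (6): add — endpoints in different components.
E H (6): add — endpoints in different components.
A D (7): skip — A and D already connected.
A F (10): add — endpoints in different components.
The 6th edge added is E H.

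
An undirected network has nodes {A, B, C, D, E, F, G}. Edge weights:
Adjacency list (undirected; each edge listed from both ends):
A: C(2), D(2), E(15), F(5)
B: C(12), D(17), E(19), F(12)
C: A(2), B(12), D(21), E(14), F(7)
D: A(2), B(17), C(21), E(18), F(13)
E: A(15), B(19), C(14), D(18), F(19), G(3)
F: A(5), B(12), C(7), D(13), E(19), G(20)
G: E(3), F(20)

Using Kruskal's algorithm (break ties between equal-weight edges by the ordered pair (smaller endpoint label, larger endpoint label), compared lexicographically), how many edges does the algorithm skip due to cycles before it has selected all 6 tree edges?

Kruskal: consider edges lightest-first.
A–C (2): add — endpoints in different components.
A–D (2): add — endpoints in different components.
E–G (3): add — endpoints in different components.
A–F (5): add — endpoints in different components.
C–F (7): skip — C and F already connected.
B–C (12): add — endpoints in different components.
B–F (12): skip — B and F already connected.
D–F (13): skip — D and F already connected.
C–E (14): add — endpoints in different components.
Edges rejected before the tree was complete: 3.

3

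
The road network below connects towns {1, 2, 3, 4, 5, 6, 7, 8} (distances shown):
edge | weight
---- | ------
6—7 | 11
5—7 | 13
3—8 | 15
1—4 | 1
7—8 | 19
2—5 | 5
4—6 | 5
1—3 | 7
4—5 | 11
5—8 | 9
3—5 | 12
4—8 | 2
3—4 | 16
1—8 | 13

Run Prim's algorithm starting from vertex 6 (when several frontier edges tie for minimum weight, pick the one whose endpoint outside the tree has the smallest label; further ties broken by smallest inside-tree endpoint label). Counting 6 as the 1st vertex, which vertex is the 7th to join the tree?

2

Prim's algorithm from 6:
Step 1: frontier [4—6 5, 6—7 11] → take 4—6 (5); add 4.
Step 2: frontier [1—4 1, 4—8 2, 4—5 11, 3—4 16, 6—7 11] → take 1—4 (1); add 1.
Step 3: frontier [1—3 7, 1—8 13, 4—8 2, 4—5 11, 3—4 16, 6—7 11] → take 4—8 (2); add 8.
Step 4: frontier [1—3 7, 4—5 11, 3—4 16, 6—7 11, 5—8 9, 3—8 15, 7—8 19] → take 1—3 (7); add 3.
Step 5: frontier [3—5 12, 4—5 11, 6—7 11, 5—8 9, 7—8 19] → take 5—8 (9); add 5.
Step 6: frontier [2—5 5, 5—7 13, 6—7 11, 7—8 19] → take 2—5 (5); add 2.
Step 7: frontier [5—7 13, 6—7 11, 7—8 19] → take 6—7 (11); add 7.
Vertex order: 6, 4, 1, 8, 3, 5, 2, 7. The 7th vertex is 2.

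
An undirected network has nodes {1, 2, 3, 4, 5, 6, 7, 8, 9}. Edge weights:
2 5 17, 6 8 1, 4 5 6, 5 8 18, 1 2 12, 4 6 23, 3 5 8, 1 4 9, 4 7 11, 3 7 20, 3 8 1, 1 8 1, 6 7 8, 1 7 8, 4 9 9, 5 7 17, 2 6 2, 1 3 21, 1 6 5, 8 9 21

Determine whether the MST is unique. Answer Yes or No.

Sort edges by weight, then run Kruskal:
1 8 (1): add — endpoints in different components.
3 8 (1): add — endpoints in different components.
6 8 (1): add — endpoints in different components.
2 6 (2): add — endpoints in different components.
1 6 (5): skip — 1 and 6 already connected.
4 5 (6): add — endpoints in different components.
1 7 (8): add — endpoints in different components.
3 5 (8): add — endpoints in different components.
6 7 (8): skip — 6 and 7 already connected.
1 4 (9): skip — 1 and 4 already connected.
4 9 (9): add — endpoints in different components.
Non-tree edge 6 7 has weight 8, equal to the heaviest edge on its tree cycle — swapping gives another MST of the same weight. Not unique.

No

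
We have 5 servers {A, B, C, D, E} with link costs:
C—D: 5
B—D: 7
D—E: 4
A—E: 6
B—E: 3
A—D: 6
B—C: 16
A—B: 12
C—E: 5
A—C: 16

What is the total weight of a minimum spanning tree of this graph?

Prim, starting at E.
Step 1: cheapest edge leaving the tree is B—E (3); add B.
Step 2: cheapest edge leaving the tree is D—E (4); add D.
Step 3: cheapest edge leaving the tree is C—D (5); add C.
Step 4: cheapest edge leaving the tree is A—D (6); add A.
MST edges: B—E, D—E, C—D, A—D; total weight 3+4+5+6 = 18.

18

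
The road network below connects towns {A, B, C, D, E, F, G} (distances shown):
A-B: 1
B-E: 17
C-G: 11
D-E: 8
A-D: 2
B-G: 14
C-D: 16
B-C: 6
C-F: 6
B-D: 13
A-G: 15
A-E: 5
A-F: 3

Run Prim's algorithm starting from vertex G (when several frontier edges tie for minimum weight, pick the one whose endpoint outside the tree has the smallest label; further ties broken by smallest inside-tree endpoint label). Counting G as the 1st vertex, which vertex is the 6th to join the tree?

Grow the tree from G using Prim:
Step 1: cheapest edge leaving the tree is C-G (11); add C.
Step 2: cheapest edge leaving the tree is B-C (6); add B.
Step 3: cheapest edge leaving the tree is A-B (1); add A.
Step 4: cheapest edge leaving the tree is A-D (2); add D.
Step 5: cheapest edge leaving the tree is A-F (3); add F.
Step 6: cheapest edge leaving the tree is A-E (5); add E.
Vertex order: G, C, B, A, D, F, E. The 6th vertex is F.

F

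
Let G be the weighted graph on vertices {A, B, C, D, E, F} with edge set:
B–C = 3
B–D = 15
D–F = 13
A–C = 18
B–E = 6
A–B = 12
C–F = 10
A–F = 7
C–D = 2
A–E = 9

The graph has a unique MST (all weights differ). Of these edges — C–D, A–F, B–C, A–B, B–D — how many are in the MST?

3

Kruskal's algorithm — process edges by increasing weight (ties by edge label):
C–D (2): add. Components now {A} {B} {C,D} {E} {F}
B–C (3): add. Components now {A} {B,C,D} {E} {F}
B–E (6): add. Components now {A} {B,C,D,E} {F}
A–F (7): add. Components now {A,F} {B,C,D,E}
A–E (9): add. Components now {A,B,C,D,E,F}
MST edge set: {C–D, B–C, B–E, A–F, A–E}.
Of the listed edges, {C–D, A–F, B–C} are in the MST → 3.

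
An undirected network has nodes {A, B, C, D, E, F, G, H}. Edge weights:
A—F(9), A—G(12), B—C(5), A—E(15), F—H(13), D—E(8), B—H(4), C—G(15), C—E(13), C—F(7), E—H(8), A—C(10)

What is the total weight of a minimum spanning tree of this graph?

Sort edges by weight, then run Kruskal:
B—H (4): add — endpoints in different components.
B—C (5): add — endpoints in different components.
C—F (7): add — endpoints in different components.
D—E (8): add — endpoints in different components.
E—H (8): add — endpoints in different components.
A—F (9): add — endpoints in different components.
A—C (10): skip — A and C already connected.
A—G (12): add — endpoints in different components.
MST edges: B—H, B—C, C—F, D—E, E—H, A—F, A—G; total weight 4+5+7+8+8+9+12 = 53.

53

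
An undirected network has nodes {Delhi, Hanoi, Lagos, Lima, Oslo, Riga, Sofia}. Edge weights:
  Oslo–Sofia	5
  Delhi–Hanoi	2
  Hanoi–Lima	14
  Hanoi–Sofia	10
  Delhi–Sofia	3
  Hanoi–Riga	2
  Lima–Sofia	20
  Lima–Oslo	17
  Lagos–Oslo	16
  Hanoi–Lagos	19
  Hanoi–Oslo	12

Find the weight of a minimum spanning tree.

Sort edges by weight, then run Kruskal:
Delhi–Hanoi (2): add — endpoints in different components.
Hanoi–Riga (2): add — endpoints in different components.
Delhi–Sofia (3): add — endpoints in different components.
Oslo–Sofia (5): add — endpoints in different components.
Hanoi–Sofia (10): skip — Sofia and Hanoi already connected.
Hanoi–Oslo (12): skip — Oslo and Hanoi already connected.
Hanoi–Lima (14): add — endpoints in different components.
Lagos–Oslo (16): add — endpoints in different components.
MST edges: Delhi–Hanoi, Hanoi–Riga, Delhi–Sofia, Oslo–Sofia, Hanoi–Lima, Lagos–Oslo; total weight 2+2+3+5+14+16 = 42.

42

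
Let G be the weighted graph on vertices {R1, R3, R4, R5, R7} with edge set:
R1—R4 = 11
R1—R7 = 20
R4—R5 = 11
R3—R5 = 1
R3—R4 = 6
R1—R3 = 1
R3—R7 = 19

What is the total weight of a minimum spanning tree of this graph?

Sort edges by weight, then run Kruskal:
R1—R3 (1): add — endpoints in different components.
R3—R5 (1): add — endpoints in different components.
R3—R4 (6): add — endpoints in different components.
R1—R4 (11): skip — R4 and R1 already connected.
R4—R5 (11): skip — R4 and R5 already connected.
R3—R7 (19): add — endpoints in different components.
MST edges: R1—R3, R3—R5, R3—R4, R3—R7; total weight 1+1+6+19 = 27.

27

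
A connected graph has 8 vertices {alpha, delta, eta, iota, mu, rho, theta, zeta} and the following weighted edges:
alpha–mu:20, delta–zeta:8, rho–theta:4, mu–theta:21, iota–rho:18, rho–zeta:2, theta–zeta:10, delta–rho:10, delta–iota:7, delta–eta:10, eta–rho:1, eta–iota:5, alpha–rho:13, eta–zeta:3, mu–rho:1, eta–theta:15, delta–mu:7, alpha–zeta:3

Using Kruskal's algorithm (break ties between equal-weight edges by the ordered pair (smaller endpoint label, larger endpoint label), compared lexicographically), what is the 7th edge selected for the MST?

delta-iota

Kruskal's algorithm — process edges by increasing weight (ties by edge label):
eta–rho (1): add — endpoints in different components.
mu–rho (1): add — endpoints in different components.
rho–zeta (2): add — endpoints in different components.
alpha–zeta (3): add — endpoints in different components.
eta–zeta (3): skip — eta and zeta already connected.
rho–theta (4): add — endpoints in different components.
eta–iota (5): add — endpoints in different components.
delta–iota (7): add — endpoints in different components.
The 7th edge added is delta–iota.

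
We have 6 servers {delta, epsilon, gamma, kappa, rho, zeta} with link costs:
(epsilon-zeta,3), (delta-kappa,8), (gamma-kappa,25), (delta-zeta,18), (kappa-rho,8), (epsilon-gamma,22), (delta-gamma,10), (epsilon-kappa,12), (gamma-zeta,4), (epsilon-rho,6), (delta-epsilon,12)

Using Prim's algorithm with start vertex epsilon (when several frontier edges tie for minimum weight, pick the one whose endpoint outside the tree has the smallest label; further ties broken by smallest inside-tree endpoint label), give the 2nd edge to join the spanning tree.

gamma-zeta

Prim, starting at epsilon.
Step 1: cheapest edge leaving the tree is epsilon-zeta (3); add zeta.
Step 2: cheapest edge leaving the tree is gamma-zeta (4); add gamma.
Step 3: cheapest edge leaving the tree is epsilon-rho (6); add rho.
Step 4: cheapest edge leaving the tree is kappa-rho (8); add kappa.
Step 5: cheapest edge leaving the tree is delta-kappa (8); add delta.
The 2nd edge added is gamma-zeta.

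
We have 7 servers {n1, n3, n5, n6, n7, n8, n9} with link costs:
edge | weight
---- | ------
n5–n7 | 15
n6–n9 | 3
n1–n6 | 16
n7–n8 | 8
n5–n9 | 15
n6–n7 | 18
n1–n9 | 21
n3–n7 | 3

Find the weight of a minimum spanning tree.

60

Sort edges by weight, then run Kruskal:
n3–n7 (3): add — endpoints in different components.
n6–n9 (3): add — endpoints in different components.
n7–n8 (8): add — endpoints in different components.
n5–n7 (15): add — endpoints in different components.
n5–n9 (15): add — endpoints in different components.
n1–n6 (16): add — endpoints in different components.
MST edges: n3–n7, n6–n9, n7–n8, n5–n7, n5–n9, n1–n6; total weight 3+3+8+15+15+16 = 60.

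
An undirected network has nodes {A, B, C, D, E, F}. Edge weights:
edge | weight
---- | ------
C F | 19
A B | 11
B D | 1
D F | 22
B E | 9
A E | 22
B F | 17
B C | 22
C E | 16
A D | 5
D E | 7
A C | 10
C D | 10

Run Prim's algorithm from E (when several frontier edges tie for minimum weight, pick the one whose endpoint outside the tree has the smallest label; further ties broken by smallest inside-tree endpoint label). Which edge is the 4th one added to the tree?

Grow the tree from E using Prim:
Step 1: frontier [D E 7, B E 9, C E 16, A E 22] → take D E (7); add D.
Step 2: frontier [B D 1, A D 5, C D 10, D F 22, B E 9, C E 16, A E 22] → take B D (1); add B.
Step 3: frontier [A B 11, B F 17, B C 22, A D 5, C D 10, D F 22, C E 16, A E 22] → take A D (5); add A.
Step 4: frontier [A C 10, B F 17, B C 22, C D 10, D F 22, C E 16] → take A C (10); add C.
Step 5: frontier [B F 17, C F 19, D F 22] → take B F (17); add F.
The 4th edge added is A C.

A-C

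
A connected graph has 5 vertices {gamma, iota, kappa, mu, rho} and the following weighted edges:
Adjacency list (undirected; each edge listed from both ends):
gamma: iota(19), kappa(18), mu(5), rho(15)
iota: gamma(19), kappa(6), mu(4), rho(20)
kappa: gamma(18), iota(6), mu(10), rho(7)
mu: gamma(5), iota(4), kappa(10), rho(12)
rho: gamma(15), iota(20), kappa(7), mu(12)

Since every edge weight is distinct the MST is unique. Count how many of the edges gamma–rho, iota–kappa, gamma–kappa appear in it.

Kruskal's algorithm — process edges by increasing weight (ties by edge label):
iota–mu (4): add. Components now {iota,mu} {gamma} {kappa} {rho}
gamma–mu (5): add. Components now {gamma,iota,mu} {kappa} {rho}
iota–kappa (6): add. Components now {gamma,iota,kappa,mu} {rho}
kappa–rho (7): add. Components now {gamma,iota,kappa,mu,rho}
MST edge set: {iota–mu, gamma–mu, iota–kappa, kappa–rho}.
Of the listed edges, {iota–kappa} are in the MST → 1.

1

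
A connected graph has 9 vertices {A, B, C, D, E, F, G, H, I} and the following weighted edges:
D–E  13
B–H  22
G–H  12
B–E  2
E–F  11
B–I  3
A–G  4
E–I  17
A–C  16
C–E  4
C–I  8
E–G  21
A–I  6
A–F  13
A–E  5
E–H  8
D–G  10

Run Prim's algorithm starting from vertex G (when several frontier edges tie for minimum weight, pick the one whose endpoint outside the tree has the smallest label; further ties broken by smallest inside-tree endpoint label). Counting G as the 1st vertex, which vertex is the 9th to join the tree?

F

Grow the tree from G using Prim:
Step 1: cheapest edge leaving the tree is A–G (4); add A.
Step 2: cheapest edge leaving the tree is A–E (5); add E.
Step 3: cheapest edge leaving the tree is B–E (2); add B.
Step 4: cheapest edge leaving the tree is B–I (3); add I.
Step 5: cheapest edge leaving the tree is C–E (4); add C.
Step 6: cheapest edge leaving the tree is E–H (8); add H.
Step 7: cheapest edge leaving the tree is D–G (10); add D.
Step 8: cheapest edge leaving the tree is E–F (11); add F.
Vertex order: G, A, E, B, I, C, H, D, F. The 9th vertex is F.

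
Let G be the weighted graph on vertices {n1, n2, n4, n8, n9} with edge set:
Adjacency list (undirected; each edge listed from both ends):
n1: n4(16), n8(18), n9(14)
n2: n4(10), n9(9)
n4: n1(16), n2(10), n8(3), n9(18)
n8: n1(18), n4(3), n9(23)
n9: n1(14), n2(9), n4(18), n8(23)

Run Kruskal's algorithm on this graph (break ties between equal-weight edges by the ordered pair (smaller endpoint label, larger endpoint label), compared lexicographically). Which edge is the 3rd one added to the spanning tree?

n2-n4

Sort edges by weight, then run Kruskal:
n4-n8 (3): add — endpoints in different components.
n2-n9 (9): add — endpoints in different components.
n2-n4 (10): add — endpoints in different components.
n1-n9 (14): add — endpoints in different components.
The 3rd edge added is n2-n4.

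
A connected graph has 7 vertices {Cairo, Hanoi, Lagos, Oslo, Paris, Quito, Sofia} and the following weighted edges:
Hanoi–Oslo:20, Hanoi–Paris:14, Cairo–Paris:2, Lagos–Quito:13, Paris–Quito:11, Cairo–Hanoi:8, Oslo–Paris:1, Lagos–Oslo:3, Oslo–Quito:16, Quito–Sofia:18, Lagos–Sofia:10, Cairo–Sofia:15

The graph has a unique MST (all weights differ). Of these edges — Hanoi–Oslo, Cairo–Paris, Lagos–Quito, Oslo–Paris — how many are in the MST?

Sort edges by weight, then run Kruskal:
Oslo–Paris (1): add — endpoints in different components.
Cairo–Paris (2): add — endpoints in different components.
Lagos–Oslo (3): add — endpoints in different components.
Cairo–Hanoi (8): add — endpoints in different components.
Lagos–Sofia (10): add — endpoints in different components.
Paris–Quito (11): add — endpoints in different components.
MST edge set: {Oslo–Paris, Cairo–Paris, Lagos–Oslo, Cairo–Hanoi, Lagos–Sofia, Paris–Quito}.
Of the listed edges, {Cairo–Paris, Oslo–Paris} are in the MST → 2.

2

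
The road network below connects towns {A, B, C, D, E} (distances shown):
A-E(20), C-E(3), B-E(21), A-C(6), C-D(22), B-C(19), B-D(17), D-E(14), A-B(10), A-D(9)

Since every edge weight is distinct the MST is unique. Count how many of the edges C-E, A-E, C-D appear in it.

Sort edges by weight, then run Kruskal:
C-E (3): add. Components now {A} {B} {C,E} {D}
A-C (6): add. Components now {A,C,E} {B} {D}
A-D (9): add. Components now {A,C,D,E} {B}
A-B (10): add. Components now {A,B,C,D,E}
MST edge set: {C-E, A-C, A-D, A-B}.
Of the listed edges, {C-E} are in the MST → 1.

1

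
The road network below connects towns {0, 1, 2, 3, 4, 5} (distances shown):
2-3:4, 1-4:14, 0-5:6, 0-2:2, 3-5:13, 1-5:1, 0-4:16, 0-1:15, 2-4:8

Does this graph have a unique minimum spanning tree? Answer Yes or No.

Yes

Sort edges by weight, then run Kruskal:
1-5 (1): add. Components now {0} {1,5} {2} {3} {4}
0-2 (2): add. Components now {0,2} {1,5} {3} {4}
2-3 (4): add. Components now {0,2,3} {1,5} {4}
0-5 (6): add. Components now {0,1,2,3,5} {4}
2-4 (8): add. Components now {0,1,2,3,4,5}
Every non-tree edge has weight strictly greater than the heaviest edge on the tree path between its endpoints, so the MST is unique.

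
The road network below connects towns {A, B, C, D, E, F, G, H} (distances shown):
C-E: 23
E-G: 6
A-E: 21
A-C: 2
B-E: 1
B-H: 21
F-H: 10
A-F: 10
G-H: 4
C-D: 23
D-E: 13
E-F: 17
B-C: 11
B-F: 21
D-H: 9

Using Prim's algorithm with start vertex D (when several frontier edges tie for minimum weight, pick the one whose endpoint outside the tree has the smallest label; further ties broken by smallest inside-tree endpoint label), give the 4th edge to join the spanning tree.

Grow the tree from D using Prim:
Step 1: cheapest edge leaving the tree is D-H (9); add H.
Step 2: cheapest edge leaving the tree is G-H (4); add G.
Step 3: cheapest edge leaving the tree is E-G (6); add E.
Step 4: cheapest edge leaving the tree is B-E (1); add B.
Step 5: cheapest edge leaving the tree is F-H (10); add F.
Step 6: cheapest edge leaving the tree is A-F (10); add A.
Step 7: cheapest edge leaving the tree is A-C (2); add C.
The 4th edge added is B-E.

B-E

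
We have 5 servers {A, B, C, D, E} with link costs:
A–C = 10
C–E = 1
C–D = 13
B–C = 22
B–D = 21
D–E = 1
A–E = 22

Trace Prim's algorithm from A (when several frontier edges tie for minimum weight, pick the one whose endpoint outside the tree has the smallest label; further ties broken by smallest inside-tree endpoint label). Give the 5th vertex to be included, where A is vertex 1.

Prim's algorithm from A:
Step 1: cheapest edge leaving the tree is A–C (10); add C.
Step 2: cheapest edge leaving the tree is C–E (1); add E.
Step 3: cheapest edge leaving the tree is D–E (1); add D.
Step 4: cheapest edge leaving the tree is B–D (21); add B.
Vertex order: A, C, E, D, B. The 5th vertex is B.

B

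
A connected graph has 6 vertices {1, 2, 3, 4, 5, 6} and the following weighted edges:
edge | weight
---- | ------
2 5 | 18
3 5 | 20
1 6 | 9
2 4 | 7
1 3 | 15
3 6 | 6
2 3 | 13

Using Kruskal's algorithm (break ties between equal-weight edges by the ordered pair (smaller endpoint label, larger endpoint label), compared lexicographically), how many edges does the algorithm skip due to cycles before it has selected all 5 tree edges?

Kruskal's algorithm — process edges by increasing weight (ties by edge label):
3 6 (6): add — endpoints in different components.
2 4 (7): add — endpoints in different components.
1 6 (9): add — endpoints in different components.
2 3 (13): add — endpoints in different components.
1 3 (15): skip — 1 and 3 already connected.
2 5 (18): add — endpoints in different components.
Edges rejected before the tree was complete: 1.

1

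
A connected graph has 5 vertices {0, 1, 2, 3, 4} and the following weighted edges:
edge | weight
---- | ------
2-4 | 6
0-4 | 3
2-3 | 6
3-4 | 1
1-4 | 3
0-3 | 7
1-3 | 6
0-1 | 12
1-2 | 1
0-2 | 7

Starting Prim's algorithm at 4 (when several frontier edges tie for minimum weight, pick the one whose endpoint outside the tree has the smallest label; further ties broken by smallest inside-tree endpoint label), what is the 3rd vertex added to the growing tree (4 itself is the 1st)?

0

Prim's algorithm from 4:
Step 1: cheapest edge leaving the tree is 3-4 (1); add 3.
Step 2: cheapest edge leaving the tree is 0-4 (3); add 0.
Step 3: cheapest edge leaving the tree is 1-4 (3); add 1.
Step 4: cheapest edge leaving the tree is 1-2 (1); add 2.
Vertex order: 4, 3, 0, 1, 2. The 3rd vertex is 0.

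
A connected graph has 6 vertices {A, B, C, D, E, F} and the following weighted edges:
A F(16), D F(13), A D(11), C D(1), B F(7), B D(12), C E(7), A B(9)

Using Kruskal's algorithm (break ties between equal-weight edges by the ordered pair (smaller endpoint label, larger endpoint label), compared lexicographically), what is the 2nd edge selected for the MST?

Kruskal's algorithm — process edges by increasing weight (ties by edge label):
C D (1): add. Components now {A} {B} {C,D} {E} {F}
B F (7): add. Components now {A} {B,F} {C,D} {E}
C E (7): add. Components now {A} {B,F} {C,D,E}
A B (9): add. Components now {A,B,F} {C,D,E}
A D (11): add. Components now {A,B,C,D,E,F}
The 2nd edge added is B F.

B-F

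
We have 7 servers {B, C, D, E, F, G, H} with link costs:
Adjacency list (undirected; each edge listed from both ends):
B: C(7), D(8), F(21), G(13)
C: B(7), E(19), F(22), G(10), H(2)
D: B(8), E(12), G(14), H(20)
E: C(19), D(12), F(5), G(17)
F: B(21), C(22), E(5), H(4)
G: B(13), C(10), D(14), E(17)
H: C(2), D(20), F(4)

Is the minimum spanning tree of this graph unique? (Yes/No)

Sort edges by weight, then run Kruskal:
C–H (2): add. Components now {B} {C,H} {D} {E} {F} {G}
F–H (4): add. Components now {B} {C,F,H} {D} {E} {G}
E–F (5): add. Components now {B} {C,E,F,H} {D} {G}
B–C (7): add. Components now {B,C,E,F,H} {D} {G}
B–D (8): add. Components now {B,C,D,E,F,H} {G}
C–G (10): add. Components now {B,C,D,E,F,G,H}
Every non-tree edge has weight strictly greater than the heaviest edge on the tree path between its endpoints, so the MST is unique.

Yes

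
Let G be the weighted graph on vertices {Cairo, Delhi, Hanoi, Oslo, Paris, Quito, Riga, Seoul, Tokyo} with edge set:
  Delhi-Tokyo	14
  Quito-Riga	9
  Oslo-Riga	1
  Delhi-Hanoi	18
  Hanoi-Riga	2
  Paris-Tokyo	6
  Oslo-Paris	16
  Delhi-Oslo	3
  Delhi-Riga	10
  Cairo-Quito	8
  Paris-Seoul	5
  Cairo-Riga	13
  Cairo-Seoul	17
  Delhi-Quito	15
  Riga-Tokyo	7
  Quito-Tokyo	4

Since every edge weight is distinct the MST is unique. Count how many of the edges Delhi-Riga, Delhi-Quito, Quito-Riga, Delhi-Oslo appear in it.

1

Kruskal's algorithm — process edges by increasing weight (ties by edge label):
Oslo-Riga (1): add — endpoints in different components.
Hanoi-Riga (2): add — endpoints in different components.
Delhi-Oslo (3): add — endpoints in different components.
Quito-Tokyo (4): add — endpoints in different components.
Paris-Seoul (5): add — endpoints in different components.
Paris-Tokyo (6): add — endpoints in different components.
Riga-Tokyo (7): add — endpoints in different components.
Cairo-Quito (8): add — endpoints in different components.
MST edge set: {Oslo-Riga, Hanoi-Riga, Delhi-Oslo, Quito-Tokyo, Paris-Seoul, Paris-Tokyo, Riga-Tokyo, Cairo-Quito}.
Of the listed edges, {Delhi-Oslo} are in the MST → 1.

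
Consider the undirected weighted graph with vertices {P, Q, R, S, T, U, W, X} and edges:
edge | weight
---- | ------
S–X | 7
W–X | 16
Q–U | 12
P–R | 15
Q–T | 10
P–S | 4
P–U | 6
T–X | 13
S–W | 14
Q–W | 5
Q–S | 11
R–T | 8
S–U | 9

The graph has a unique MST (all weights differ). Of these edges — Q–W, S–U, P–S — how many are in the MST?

Kruskal: consider edges lightest-first.
P–S (4): add — endpoints in different components.
Q–W (5): add — endpoints in different components.
P–U (6): add — endpoints in different components.
S–X (7): add — endpoints in different components.
R–T (8): add — endpoints in different components.
S–U (9): skip — S and U already connected.
Q–T (10): add — endpoints in different components.
Q–S (11): add — endpoints in different components.
MST edge set: {P–S, Q–W, P–U, S–X, R–T, Q–T, Q–S}.
Of the listed edges, {Q–W, P–S} are in the MST → 2.

2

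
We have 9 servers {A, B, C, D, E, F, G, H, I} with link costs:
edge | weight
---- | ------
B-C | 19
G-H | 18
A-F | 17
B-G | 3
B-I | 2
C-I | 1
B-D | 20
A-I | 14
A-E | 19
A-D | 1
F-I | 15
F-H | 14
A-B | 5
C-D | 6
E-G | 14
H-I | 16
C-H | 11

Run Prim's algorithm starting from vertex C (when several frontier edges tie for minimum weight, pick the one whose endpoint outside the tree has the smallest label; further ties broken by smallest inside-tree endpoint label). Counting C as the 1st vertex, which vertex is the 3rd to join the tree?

B

Prim's algorithm from C:
Step 1: cheapest edge leaving the tree is C-I (1); add I.
Step 2: cheapest edge leaving the tree is B-I (2); add B.
Step 3: cheapest edge leaving the tree is B-G (3); add G.
Step 4: cheapest edge leaving the tree is A-B (5); add A.
Step 5: cheapest edge leaving the tree is A-D (1); add D.
Step 6: cheapest edge leaving the tree is C-H (11); add H.
Step 7: cheapest edge leaving the tree is E-G (14); add E.
Step 8: cheapest edge leaving the tree is F-H (14); add F.
Vertex order: C, I, B, G, A, D, H, E, F. The 3rd vertex is B.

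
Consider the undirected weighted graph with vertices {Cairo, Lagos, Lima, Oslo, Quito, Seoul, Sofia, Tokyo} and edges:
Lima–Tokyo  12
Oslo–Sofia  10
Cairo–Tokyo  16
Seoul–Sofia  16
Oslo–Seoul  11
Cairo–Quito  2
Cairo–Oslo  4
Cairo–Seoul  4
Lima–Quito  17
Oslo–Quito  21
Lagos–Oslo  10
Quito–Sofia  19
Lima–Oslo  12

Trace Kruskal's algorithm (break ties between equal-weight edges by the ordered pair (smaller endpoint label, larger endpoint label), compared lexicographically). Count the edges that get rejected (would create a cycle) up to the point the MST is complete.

Kruskal: consider edges lightest-first.
Cairo–Quito (2): add — endpoints in different components.
Cairo–Oslo (4): add — endpoints in different components.
Cairo–Seoul (4): add — endpoints in different components.
Lagos–Oslo (10): add — endpoints in different components.
Oslo–Sofia (10): add — endpoints in different components.
Oslo–Seoul (11): skip — Seoul and Oslo already connected.
Lima–Oslo (12): add — endpoints in different components.
Lima–Tokyo (12): add — endpoints in different components.
Edges rejected before the tree was complete: 1.

1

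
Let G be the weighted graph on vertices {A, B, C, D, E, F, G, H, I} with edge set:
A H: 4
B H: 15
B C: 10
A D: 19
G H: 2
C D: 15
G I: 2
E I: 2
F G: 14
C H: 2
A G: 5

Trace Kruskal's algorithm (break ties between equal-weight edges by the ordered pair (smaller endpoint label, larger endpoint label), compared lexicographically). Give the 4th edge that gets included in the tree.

G-I

Kruskal's algorithm — process edges by increasing weight (ties by edge label):
C H (2): add — endpoints in different components.
E I (2): add — endpoints in different components.
G H (2): add — endpoints in different components.
G I (2): add — endpoints in different components.
A H (4): add — endpoints in different components.
A G (5): skip — A and G already connected.
B C (10): add — endpoints in different components.
F G (14): add — endpoints in different components.
B H (15): skip — B and H already connected.
C D (15): add — endpoints in different components.
The 4th edge added is G I.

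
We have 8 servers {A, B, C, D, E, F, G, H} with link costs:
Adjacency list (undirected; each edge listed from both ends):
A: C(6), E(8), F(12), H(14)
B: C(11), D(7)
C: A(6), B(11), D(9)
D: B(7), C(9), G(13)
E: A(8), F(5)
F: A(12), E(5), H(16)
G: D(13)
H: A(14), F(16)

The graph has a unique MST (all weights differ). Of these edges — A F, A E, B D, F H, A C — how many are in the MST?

Sort edges by weight, then run Kruskal:
E F (5): add — endpoints in different components.
A C (6): add — endpoints in different components.
B D (7): add — endpoints in different components.
A E (8): add — endpoints in different components.
C D (9): add — endpoints in different components.
B C (11): skip — B and C already connected.
A F (12): skip — A and F already connected.
D G (13): add — endpoints in different components.
A H (14): add — endpoints in different components.
MST edge set: {E F, A C, B D, A E, C D, D G, A H}.
Of the listed edges, {A E, B D, A C} are in the MST → 3.

3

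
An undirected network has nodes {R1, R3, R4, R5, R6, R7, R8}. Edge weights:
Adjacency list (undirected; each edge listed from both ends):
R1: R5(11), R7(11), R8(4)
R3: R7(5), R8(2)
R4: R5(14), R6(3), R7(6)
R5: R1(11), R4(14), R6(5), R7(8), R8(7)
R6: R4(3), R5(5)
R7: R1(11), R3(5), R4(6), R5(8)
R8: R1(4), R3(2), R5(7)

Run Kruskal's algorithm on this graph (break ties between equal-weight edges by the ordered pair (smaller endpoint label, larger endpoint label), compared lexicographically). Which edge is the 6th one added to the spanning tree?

R4-R7

Sort edges by weight, then run Kruskal:
R3—R8 (2): add — endpoints in different components.
R4—R6 (3): add — endpoints in different components.
R1—R8 (4): add — endpoints in different components.
R3—R7 (5): add — endpoints in different components.
R5—R6 (5): add — endpoints in different components.
R4—R7 (6): add — endpoints in different components.
The 6th edge added is R4—R7.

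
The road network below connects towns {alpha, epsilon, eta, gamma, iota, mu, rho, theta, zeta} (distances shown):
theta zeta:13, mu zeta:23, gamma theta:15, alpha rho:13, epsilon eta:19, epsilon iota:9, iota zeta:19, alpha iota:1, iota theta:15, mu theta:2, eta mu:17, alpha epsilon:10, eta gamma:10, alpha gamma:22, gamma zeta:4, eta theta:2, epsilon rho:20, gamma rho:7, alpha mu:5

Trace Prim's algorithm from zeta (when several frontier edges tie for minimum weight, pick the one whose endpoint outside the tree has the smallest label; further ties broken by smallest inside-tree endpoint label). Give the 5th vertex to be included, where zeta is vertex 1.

Grow the tree from zeta using Prim:
Step 1: cheapest edge leaving the tree is gamma zeta (4); add gamma.
Step 2: cheapest edge leaving the tree is gamma rho (7); add rho.
Step 3: cheapest edge leaving the tree is eta gamma (10); add eta.
Step 4: cheapest edge leaving the tree is eta theta (2); add theta.
Step 5: cheapest edge leaving the tree is mu theta (2); add mu.
Step 6: cheapest edge leaving the tree is alpha mu (5); add alpha.
Step 7: cheapest edge leaving the tree is alpha iota (1); add iota.
Step 8: cheapest edge leaving the tree is epsilon iota (9); add epsilon.
Vertex order: zeta, gamma, rho, eta, theta, mu, alpha, iota, epsilon. The 5th vertex is theta.

theta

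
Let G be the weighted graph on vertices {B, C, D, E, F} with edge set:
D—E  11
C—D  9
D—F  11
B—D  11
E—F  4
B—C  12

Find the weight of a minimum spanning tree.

35

Grow the tree from C using Prim:
Step 1: frontier [C—D 9, B—C 12] → take C—D (9); add D.
Step 2: frontier [B—C 12, B—D 11, D—E 11, D—F 11] → take B—D (11); add B.
Step 3: frontier [D—E 11, D—F 11] → take D—E (11); add E.
Step 4: frontier [D—F 11, E—F 4] → take E—F (4); add F.
MST edges: C—D, B—D, D—E, E—F; total weight 9+11+11+4 = 35.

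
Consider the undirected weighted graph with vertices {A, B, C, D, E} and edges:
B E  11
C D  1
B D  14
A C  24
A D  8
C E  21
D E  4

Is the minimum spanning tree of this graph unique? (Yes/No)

Sort edges by weight, then run Kruskal:
C D (1): add. Components now {A} {B} {C,D} {E}
D E (4): add. Components now {A} {B} {C,D,E}
A D (8): add. Components now {A,C,D,E} {B}
B E (11): add. Components now {A,B,C,D,E}
Every non-tree edge has weight strictly greater than the heaviest edge on the tree path between its endpoints, so the MST is unique.

Yes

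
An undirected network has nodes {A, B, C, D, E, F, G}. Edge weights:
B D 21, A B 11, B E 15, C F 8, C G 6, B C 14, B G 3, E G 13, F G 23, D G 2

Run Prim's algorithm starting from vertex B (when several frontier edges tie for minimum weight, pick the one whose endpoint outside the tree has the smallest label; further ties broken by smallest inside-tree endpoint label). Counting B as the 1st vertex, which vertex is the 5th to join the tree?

Prim's algorithm from B:
Step 1: cheapest edge leaving the tree is B G (3); add G.
Step 2: cheapest edge leaving the tree is D G (2); add D.
Step 3: cheapest edge leaving the tree is C G (6); add C.
Step 4: cheapest edge leaving the tree is C F (8); add F.
Step 5: cheapest edge leaving the tree is A B (11); add A.
Step 6: cheapest edge leaving the tree is E G (13); add E.
Vertex order: B, G, D, C, F, A, E. The 5th vertex is F.

F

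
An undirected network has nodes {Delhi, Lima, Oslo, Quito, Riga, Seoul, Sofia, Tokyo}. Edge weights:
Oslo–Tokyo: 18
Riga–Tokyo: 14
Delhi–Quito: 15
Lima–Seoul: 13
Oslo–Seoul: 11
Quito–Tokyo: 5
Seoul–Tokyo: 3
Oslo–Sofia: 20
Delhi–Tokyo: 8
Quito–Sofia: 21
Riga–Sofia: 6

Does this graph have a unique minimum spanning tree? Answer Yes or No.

Yes

Sort edges by weight, then run Kruskal:
Seoul–Tokyo (3): add — endpoints in different components.
Quito–Tokyo (5): add — endpoints in different components.
Riga–Sofia (6): add — endpoints in different components.
Delhi–Tokyo (8): add — endpoints in different components.
Oslo–Seoul (11): add — endpoints in different components.
Lima–Seoul (13): add — endpoints in different components.
Riga–Tokyo (14): add — endpoints in different components.
Every non-tree edge has weight strictly greater than the heaviest edge on the tree path between its endpoints, so the MST is unique.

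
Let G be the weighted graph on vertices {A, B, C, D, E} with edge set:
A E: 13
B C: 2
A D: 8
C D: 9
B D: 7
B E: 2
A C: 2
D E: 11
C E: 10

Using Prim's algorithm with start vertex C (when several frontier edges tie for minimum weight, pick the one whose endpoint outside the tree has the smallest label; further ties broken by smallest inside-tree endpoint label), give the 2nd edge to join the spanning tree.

Grow the tree from C using Prim:
Step 1: cheapest edge leaving the tree is A C (2); add A.
Step 2: cheapest edge leaving the tree is B C (2); add B.
Step 3: cheapest edge leaving the tree is B E (2); add E.
Step 4: cheapest edge leaving the tree is B D (7); add D.
The 2nd edge added is B C.

B-C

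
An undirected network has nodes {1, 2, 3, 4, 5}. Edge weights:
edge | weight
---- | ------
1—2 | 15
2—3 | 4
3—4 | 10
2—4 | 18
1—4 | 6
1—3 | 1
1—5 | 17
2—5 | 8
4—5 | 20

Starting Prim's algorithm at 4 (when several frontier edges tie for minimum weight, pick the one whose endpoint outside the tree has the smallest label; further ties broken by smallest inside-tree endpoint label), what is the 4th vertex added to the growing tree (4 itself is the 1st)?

2

Prim, starting at 4.
Step 1: frontier [1—4 6, 3—4 10, 2—4 18, 4—5 20] → take 1—4 (6); add 1.
Step 2: frontier [1—3 1, 1—2 15, 1—5 17, 3—4 10, 2—4 18, 4—5 20] → take 1—3 (1); add 3.
Step 3: frontier [1—2 15, 1—5 17, 2—3 4, 2—4 18, 4—5 20] → take 2—3 (4); add 2.
Step 4: frontier [1—5 17, 2—5 8, 4—5 20] → take 2—5 (8); add 5.
Vertex order: 4, 1, 3, 2, 5. The 4th vertex is 2.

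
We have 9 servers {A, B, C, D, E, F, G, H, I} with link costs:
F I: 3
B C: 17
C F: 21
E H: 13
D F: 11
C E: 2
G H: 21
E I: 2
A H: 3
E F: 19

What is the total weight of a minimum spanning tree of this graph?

Prim's algorithm from I:
Step 1: cheapest edge leaving the tree is E I (2); add E.
Step 2: cheapest edge leaving the tree is C E (2); add C.
Step 3: cheapest edge leaving the tree is F I (3); add F.
Step 4: cheapest edge leaving the tree is D F (11); add D.
Step 5: cheapest edge leaving the tree is E H (13); add H.
Step 6: cheapest edge leaving the tree is A H (3); add A.
Step 7: cheapest edge leaving the tree is B C (17); add B.
Step 8: cheapest edge leaving the tree is G H (21); add G.
MST edges: E I, C E, F I, D F, E H, A H, B C, G H; total weight 2+2+3+11+13+3+17+21 = 72.

72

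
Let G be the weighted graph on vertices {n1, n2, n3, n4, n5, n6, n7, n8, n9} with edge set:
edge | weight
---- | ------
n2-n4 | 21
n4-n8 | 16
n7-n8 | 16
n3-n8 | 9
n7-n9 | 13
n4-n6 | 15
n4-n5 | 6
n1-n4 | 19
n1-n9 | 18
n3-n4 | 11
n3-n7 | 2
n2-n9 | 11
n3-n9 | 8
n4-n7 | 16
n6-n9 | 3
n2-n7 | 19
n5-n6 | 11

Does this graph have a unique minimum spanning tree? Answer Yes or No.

No

Kruskal's algorithm — process edges by increasing weight (ties by edge label):
n3-n7 (2): add — endpoints in different components.
n6-n9 (3): add — endpoints in different components.
n4-n5 (6): add — endpoints in different components.
n3-n9 (8): add — endpoints in different components.
n3-n8 (9): add — endpoints in different components.
n2-n9 (11): add — endpoints in different components.
n3-n4 (11): add — endpoints in different components.
n5-n6 (11): skip — n6 and n5 already connected.
n7-n9 (13): skip — n9 and n7 already connected.
n4-n6 (15): skip — n6 and n4 already connected.
n4-n7 (16): skip — n7 and n4 already connected.
n4-n8 (16): skip — n8 and n4 already connected.
n7-n8 (16): skip — n7 and n8 already connected.
n1-n9 (18): add — endpoints in different components.
Non-tree edge n5-n6 has weight 11, equal to the heaviest edge on its tree cycle — swapping gives another MST of the same weight. Not unique.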